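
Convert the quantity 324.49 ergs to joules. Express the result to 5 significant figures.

3.2449 × 10^-5 J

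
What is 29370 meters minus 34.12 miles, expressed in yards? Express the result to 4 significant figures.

-27930 yards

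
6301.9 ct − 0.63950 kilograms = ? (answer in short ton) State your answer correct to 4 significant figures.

6301.9 ct = 0.00138933 short ton and 0.63950 kg = 0.000704928 short ton.
0.00138933 − 0.000704928 ≈ 0.0006844 short ton.

0.0006844 short ton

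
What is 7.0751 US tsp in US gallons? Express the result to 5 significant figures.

1 US teaspoon = 0.001302083 US gallons.
Then 7.0751 × 0.001302083 ≈ 0.0092124 US gal.

0.0092124 US gal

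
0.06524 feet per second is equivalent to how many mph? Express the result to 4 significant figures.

0.04448 mph

1 ft/s = 0.681818 miles per hour.
Thus 0.06524 × 0.681818 ≈ 0.04448 mph.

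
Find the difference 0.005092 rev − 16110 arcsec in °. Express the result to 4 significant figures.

-2.642 °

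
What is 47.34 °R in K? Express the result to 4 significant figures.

°R = K × 9/5.
Applying the formula gives 26.30 K.

26.30 K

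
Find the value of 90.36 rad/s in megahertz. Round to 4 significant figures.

1 rad/s = 1.59155 × 10^-7 megahertz.
90.36 × 1.59155 × 10^-7 ≈ 1.438 × 10^-5 MHz.

1.438 × 10^-5 MHz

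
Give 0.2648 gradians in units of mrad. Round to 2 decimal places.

1 grad = 15.7080 mrad.
0.2648 × 15.7080 ≈ 4.16 mrad.

4.16 mrad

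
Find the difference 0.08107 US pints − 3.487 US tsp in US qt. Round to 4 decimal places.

0.08107 US pt = 0.0405350 US qt and 3.487 US tsp = 0.0181615 US qt.
0.0405350 − 0.0181615 ≈ 0.0224 US qt.

0.0224 US qt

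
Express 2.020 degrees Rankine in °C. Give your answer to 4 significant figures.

°R = (°C + 273.15) × 9/5.
Applying the formula gives -272.0 °C.

-272.0 °C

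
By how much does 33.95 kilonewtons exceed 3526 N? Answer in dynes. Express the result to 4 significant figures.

3.042 × 10^9 dyn

33.95 kN = 3.39500 × 10^9 dyn and 3526 N = 3.52600 × 10^8 dyn.
3.39500 × 10^9 − 3.52600 × 10^8 ≈ 3.042 × 10^9 dyn.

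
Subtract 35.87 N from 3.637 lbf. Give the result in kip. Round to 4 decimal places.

-0.0044 kip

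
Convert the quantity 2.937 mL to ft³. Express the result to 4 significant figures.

1 mL = 3.53147 × 10^-5 ft³.
2.937 × 3.53147 × 10^-5 ≈ 0.0001037 ft³.

0.0001037 ft³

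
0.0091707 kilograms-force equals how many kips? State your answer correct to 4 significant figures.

2.022 × 10^-5 kips

1 kilogram-force = 0.00220462 kips.
0.0091707 × 0.00220462 ≈ 2.022 × 10^-5 kip.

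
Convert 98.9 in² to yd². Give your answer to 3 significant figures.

1 square inch = 0.000771605 square yards.
98.9 × 0.000771605 ≈ 0.0763 yd².

0.0763 yd²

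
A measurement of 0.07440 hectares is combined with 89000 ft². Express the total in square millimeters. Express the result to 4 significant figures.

9.012 × 10^9 mm²

0.07440 ha = 7.44000 × 10^8 mm² and 89000 ft² = 8.26837 × 10^9 mm².
7.44000 × 10^8 + 8.26837 × 10^9 ≈ 9.012 × 10^9 mm².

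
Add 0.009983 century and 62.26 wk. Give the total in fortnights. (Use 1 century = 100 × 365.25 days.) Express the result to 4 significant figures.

57.17 fortnights

0.009983 century = 26.0449 fortnight and 62.26 wk = 31.1300 fortnight.
26.0449 + 31.1300 ≈ 57.17 fortnight.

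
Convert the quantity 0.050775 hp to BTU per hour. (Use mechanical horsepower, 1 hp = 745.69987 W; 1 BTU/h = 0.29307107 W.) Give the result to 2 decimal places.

129.19 BTU/h

1 hp = 2544.43 BTU/h.
0.050775 × 2544.43 ≈ 129.19 BTU/h.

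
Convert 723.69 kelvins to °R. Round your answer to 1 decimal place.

1302.6 degrees Rankine

°R = K × 9/5.
Applying the formula gives 1302.6 °R.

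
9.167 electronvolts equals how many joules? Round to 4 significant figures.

1.469 × 10^-18 joules

1 eV = 1.60218 × 10^-19 joules.
Then 9.167 × 1.60218 × 10^-19 ≈ 1.469 × 10^-18 J.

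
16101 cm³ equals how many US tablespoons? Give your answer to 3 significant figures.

1 cm³ = 0.0676280 US tbsp.
Thus 16101 × 0.0676280 ≈ 1090 US tbsp.

1090 US tablespoons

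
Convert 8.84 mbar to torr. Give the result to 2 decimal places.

1 millibar = 0.750062 torr.
So 8.84 × 0.750062 ≈ 6.63 torr.

6.63 torr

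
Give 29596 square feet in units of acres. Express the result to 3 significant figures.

1 ft² = 2.29568 × 10^-5 acres.
Thus 29596 × 2.29568 × 10^-5 ≈ 0.679 acre.

0.679 acre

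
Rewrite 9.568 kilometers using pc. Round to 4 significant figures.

1 km = 3.24078 × 10^-14 pc.
Thus 9.568 × 3.24078 × 10^-14 ≈ 3.101 × 10^-13 pc.

3.101 × 10^-13 pc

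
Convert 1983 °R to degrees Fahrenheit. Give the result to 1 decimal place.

1523.3 degrees Fahrenheit

°R = °F + 459.67.
Applying the formula gives 1523.3 °F.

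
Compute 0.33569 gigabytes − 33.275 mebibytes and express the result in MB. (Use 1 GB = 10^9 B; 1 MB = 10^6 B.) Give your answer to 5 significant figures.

300.80 megabytes

0.33569 GB = 335.690 MB and 33.275 MiB = 34.8914 MB.
335.690 − 34.8914 ≈ 300.80 MB.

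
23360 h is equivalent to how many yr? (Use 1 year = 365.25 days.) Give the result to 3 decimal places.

2.665 years

1 hour = 0.000114077 years.
23360 × 0.000114077 ≈ 2.665 yr.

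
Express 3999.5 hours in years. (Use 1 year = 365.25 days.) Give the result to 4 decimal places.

0.4563 yr

1 hour = 0.000114077 years.
Thus 3999.5 × 0.000114077 ≈ 0.4563 yr.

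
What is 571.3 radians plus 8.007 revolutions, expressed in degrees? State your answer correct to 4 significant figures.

571.3 rad = 32733.1 ° and 8.007 rev = 2882.52 °.
32733.1 + 2882.52 ≈ 35620 °.

35620 degrees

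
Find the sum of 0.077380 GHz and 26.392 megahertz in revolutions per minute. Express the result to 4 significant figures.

0.077380 GHz = 4.64280e+9 rpm and 26.392 MHz = 1.58352e+9 rpm.
4.64280e+9 + 1.58352e+9 ≈ 6.226e+9 rpm.

6.226e+9 revolutions per minute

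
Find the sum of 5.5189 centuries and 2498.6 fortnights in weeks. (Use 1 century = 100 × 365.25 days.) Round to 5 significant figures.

33794 weeks

5.5189 century = 28796.8 wk and 2498.6 fortnight = 4997.20 wk.
28796.8 + 4997.20 ≈ 33794 wk.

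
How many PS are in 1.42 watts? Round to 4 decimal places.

1 W = 0.00135962 PS.
So 1.42 × 0.00135962 ≈ 0.0019 PS.

0.0019 PS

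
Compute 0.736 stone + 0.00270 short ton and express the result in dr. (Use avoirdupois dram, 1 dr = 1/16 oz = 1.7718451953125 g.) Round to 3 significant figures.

0.736 st = 2637.82 dr and 0.00270 short ton = 1382.40 dr.
2637.82 + 1382.40 ≈ 4020 dr.

4020 dr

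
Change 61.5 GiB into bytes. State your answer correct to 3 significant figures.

6.60 × 10^10 B

1 GiB = 1.07374 × 10^9 bytes.
Then 61.5 × 1.07374 × 10^9 ≈ 6.60 × 10^10 B.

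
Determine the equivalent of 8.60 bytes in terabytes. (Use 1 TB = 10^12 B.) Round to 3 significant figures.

8.60e-12 terabytes

1 B = 1.00000e-12 terabytes.
So 8.60 × 1.00000e-12 ≈ 8.60e-12 TB.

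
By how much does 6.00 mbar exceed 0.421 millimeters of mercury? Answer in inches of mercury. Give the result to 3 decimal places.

0.161 inches of mercury

6.00 mbar = 0.177180 inHg and 0.421 mmHg = 0.0165748 inHg.
0.177180 − 0.0165748 ≈ 0.161 inHg.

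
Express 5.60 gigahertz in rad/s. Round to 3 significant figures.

3.52 × 10^10 rad/s

1 GHz = 6.28319 × 10^9 rad/s.
Thus 5.60 × 6.28319 × 10^9 ≈ 3.52 × 10^10 rad/s.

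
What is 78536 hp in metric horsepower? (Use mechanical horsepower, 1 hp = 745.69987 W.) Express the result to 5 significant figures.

79625 PS

1 horsepower = 1.01387 metric horsepower.
So 78536 × 1.01387 ≈ 79625 PS.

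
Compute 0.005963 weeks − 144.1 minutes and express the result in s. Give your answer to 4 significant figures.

0.005963 wk = 3606.42 s and 144.1 min = 8646.00 s.
3606.42 − 8646.00 ≈ -5040 s.

-5040 s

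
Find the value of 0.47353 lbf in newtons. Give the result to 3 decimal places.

1 pound-force = 4.44822 newtons.
Thus 0.47353 × 4.44822 ≈ 2.106 N.

2.106 N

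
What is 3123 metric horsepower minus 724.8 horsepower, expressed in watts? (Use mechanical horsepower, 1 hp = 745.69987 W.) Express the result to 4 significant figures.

1.756 × 10^6 W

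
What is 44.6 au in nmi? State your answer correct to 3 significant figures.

3.60e+9 nautical miles

1 au = 8.07764e+7 nmi.
So 44.6 × 8.07764e+7 ≈ 3.60e+9 nmi.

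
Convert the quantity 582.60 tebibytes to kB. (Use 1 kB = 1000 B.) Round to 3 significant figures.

1 TiB = 1.09951e+9 kilobytes.
582.60 × 1.09951e+9 ≈ 6.41e+11 kB.

6.41e+11 kB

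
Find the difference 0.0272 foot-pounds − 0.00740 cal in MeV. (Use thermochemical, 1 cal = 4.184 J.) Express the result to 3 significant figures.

3.69e+10 MeV

0.0272 ft·lbf = 2.30176e+11 MeV and 0.00740 cal = 1.93247e+11 MeV.
2.30176e+11 − 1.93247e+11 ≈ 3.69e+10 MeV.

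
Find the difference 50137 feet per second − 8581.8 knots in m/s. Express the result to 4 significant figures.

50137 ft/s = 15281.8 m/s and 8581.8 kn = 4414.86 m/s.
15281.8 − 4414.86 ≈ 10870 m/s.

10870 meters per second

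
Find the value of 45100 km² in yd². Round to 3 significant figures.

1 square kilometer = 1.19599e+6 square yards.
So 45100 × 1.19599e+6 ≈ 5.39e+10 yd².

5.39e+10 square yards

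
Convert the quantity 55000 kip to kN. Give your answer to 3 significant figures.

245000 kilonewtons

1 kip = 4.44822 kN.
Thus 55000 × 4.44822 ≈ 245000 kN.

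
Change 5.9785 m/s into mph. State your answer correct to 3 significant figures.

13.4 miles per hour

1 m/s = 2.23694 miles per hour.
So 5.9785 × 2.23694 ≈ 13.4 mph.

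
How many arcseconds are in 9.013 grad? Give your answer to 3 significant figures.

1 gradian = 3240.00 arcsec.
9.013 × 3240.00 ≈ 29200 arcsec.

29200 arcseconds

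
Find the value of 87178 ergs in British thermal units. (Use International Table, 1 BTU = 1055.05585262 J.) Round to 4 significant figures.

1 erg = 9.47817 × 10^-11 BTU.
87178 × 9.47817 × 10^-11 ≈ 8.263 × 10^-6 BTU.

8.263 × 10^-6 BTU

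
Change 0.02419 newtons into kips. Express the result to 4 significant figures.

1 newton = 0.000224809 kip.
0.02419 × 0.000224809 ≈ 5.438e-6 kip.

5.438e-6 kip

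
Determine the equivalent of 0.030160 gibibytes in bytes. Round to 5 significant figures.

1 GiB = 1.07374e+9 B.
Thus 0.030160 × 1.07374e+9 ≈ 3.2384e+7 B.

3.2384e+7 bytes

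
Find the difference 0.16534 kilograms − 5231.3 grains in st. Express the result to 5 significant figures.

-0.027344 st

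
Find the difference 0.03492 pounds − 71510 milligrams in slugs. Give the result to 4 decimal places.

-0.0038 slug

0.03492 lb = 0.00108535 slug and 71510 mg = 0.00489999 slug.
0.00108535 − 0.00489999 ≈ -0.0038 slug.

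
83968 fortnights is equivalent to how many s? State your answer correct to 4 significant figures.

1.016e+11 s

1 fortnight = 1.20960e+6 seconds.
Then 83968 × 1.20960e+6 ≈ 1.016e+11 s.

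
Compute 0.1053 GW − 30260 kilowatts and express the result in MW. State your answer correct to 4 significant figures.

75.04 megawatts

0.1053 GW = 105.300 MW and 30260 kW = 30.2600 MW.
105.300 − 30.2600 ≈ 75.04 MW.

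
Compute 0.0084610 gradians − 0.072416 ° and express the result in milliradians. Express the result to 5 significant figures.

0.0084610 grad = 0.132905 mrad and 0.072416 ° = 1.26390 mrad.
0.132905 − 1.26390 ≈ -1.1310 mrad.

-1.1310 milliradians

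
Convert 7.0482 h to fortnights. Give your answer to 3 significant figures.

1 hour = 0.00297619 fortnight.
Then 7.0482 × 0.00297619 ≈ 0.0210 fortnight.

0.0210 fortnights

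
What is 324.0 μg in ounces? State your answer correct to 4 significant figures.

1.143e-5 oz

1 microgram = 3.52740e-8 oz.
Thus 324.0 × 3.52740e-8 ≈ 1.143e-5 oz.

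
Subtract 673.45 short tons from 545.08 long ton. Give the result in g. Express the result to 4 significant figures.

-5.712 × 10^7 grams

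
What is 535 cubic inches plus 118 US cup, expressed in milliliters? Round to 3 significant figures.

36700 mL

535 in³ = 8767.08 mL and 118 US cup = 27917.4 mL.
8767.08 + 27917.4 ≈ 36700 mL.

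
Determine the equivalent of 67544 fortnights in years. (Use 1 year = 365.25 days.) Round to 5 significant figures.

1 fortnight = 0.0383299 yr.
Thus 67544 × 0.0383299 ≈ 2589.0 yr.

2589.0 years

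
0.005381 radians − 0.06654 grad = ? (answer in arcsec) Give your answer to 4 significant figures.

0.005381 rad = 1109.91 arcsec and 0.06654 grad = 215.590 arcsec.
1109.91 − 215.590 ≈ 894.3 arcsec.

894.3 arcsec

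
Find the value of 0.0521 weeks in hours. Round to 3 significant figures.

8.75 h

1 wk = 168.000 hours.
Then 0.0521 × 168.000 ≈ 8.75 h.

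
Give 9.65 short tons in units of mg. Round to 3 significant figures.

8.75e+9 mg

1 short ton = 9.07185e+8 mg.
9.65 × 9.07185e+8 ≈ 8.75e+9 mg.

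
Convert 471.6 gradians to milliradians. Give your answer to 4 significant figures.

1 gradian = 15.7080 mrad.
Thus 471.6 × 15.7080 ≈ 7408 mrad.

7408 milliradians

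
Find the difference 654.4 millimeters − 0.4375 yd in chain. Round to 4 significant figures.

0.01264 chain

654.4 mm = 0.0325300 chain and 0.4375 yd = 0.0198864 chain.
0.0325300 − 0.0198864 ≈ 0.01264 chain.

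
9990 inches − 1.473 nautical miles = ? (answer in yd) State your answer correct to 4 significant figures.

-2706 yd

9990 in = 277.500 yd and 1.473 nmi = 2983.37 yd.
277.500 − 2983.37 ≈ -2706 yd.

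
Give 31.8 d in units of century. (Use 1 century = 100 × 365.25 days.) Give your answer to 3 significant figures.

0.000871 century

1 d = 2.73785e-5 century.
Then 31.8 × 2.73785e-5 ≈ 0.000871 century.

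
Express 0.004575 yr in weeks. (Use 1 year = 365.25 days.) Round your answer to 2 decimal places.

1 yr = 52.1786 wk.
Thus 0.004575 × 52.1786 ≈ 0.24 wk.

0.24 wk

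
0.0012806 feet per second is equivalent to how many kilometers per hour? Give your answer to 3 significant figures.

0.00141 km/h

1 foot per second = 1.09728 kilometers per hour.
0.0012806 × 1.09728 ≈ 0.00141 km/h.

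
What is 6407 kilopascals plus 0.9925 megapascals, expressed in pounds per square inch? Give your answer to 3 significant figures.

6407 kPa = 929.257 psi and 0.9925 MPa = 143.950 psi.
929.257 + 143.950 ≈ 1070 psi.

1070 psi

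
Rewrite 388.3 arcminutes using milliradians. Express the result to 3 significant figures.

113 mrad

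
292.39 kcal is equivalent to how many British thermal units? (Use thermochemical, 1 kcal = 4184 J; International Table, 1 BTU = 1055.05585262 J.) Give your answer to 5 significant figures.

1159.5 British thermal units

1 kcal = 3.96567 BTU.
292.39 × 3.96567 ≈ 1159.5 BTU.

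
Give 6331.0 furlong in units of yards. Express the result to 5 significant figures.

1 furlong = 220.000 yd.
So 6331.0 × 220.000 ≈ 1.3928 × 10^6 yd.

1.3928 × 10^6 yd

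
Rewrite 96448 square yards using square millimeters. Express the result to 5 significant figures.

1 yd² = 836127 square millimeters.
96448 × 836127 ≈ 8.0643 × 10^10 mm².

8.0643 × 10^10 square millimeters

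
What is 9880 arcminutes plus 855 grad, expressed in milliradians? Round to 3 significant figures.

9880 arcmin = 2873.98 mrad and 855 grad = 13430.3 mrad.
2873.98 + 13430.3 ≈ 16300 mrad.

16300 milliradians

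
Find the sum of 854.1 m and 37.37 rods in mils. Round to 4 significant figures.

4.103e+7 mils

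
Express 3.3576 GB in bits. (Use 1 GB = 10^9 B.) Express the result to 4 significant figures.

2.686e+10 bit

1 GB = 8.00000e+9 bit.
So 3.3576 × 8.00000e+9 ≈ 2.686e+10 bit.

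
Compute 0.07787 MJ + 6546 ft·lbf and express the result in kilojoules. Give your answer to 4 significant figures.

86.75 kJ

0.07787 MJ = 77.8700 kJ and 6546 ft·lbf = 8.87518 kJ.
77.8700 + 8.87518 ≈ 86.75 kJ.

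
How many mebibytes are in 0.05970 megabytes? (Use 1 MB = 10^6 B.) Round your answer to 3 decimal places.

0.057 MiB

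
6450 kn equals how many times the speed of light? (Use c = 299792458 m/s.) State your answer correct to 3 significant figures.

1 knot = 1.71600e-9 times the speed of light.
So 6450 × 1.71600e-9 ≈ 1.11e-5 c.

1.11e-5 c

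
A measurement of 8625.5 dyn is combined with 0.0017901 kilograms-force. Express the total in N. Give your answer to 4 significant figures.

8625.5 dyn = 0.0862550 N and 0.0017901 kgf = 0.0175549 N.
0.0862550 + 0.0175549 ≈ 0.1038 N.

0.1038 newtons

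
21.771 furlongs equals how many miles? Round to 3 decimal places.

2.721 miles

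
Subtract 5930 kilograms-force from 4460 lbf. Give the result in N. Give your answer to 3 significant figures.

-38300 N

4460 lbf = 19839.1 N and 5930 kgf = 58153.4 N.
19839.1 − 58153.4 ≈ -38300 N.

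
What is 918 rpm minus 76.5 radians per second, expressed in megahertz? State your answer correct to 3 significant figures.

3.12e-6 MHz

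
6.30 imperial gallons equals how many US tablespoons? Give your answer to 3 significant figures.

1 imp gal = 307.443 US tablespoons.
Thus 6.30 × 307.443 ≈ 1940 US tbsp.

1940 US tbsp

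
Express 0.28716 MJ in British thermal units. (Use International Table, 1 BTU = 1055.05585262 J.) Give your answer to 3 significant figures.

272 BTU

1 megajoule = 947.817 BTU.
So 0.28716 × 947.817 ≈ 272 BTU.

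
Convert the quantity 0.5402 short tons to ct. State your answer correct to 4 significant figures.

2.450 × 10^6 carats

1 short ton = 4.53592 × 10^6 ct.
0.5402 × 4.53592 × 10^6 ≈ 2.450 × 10^6 ct.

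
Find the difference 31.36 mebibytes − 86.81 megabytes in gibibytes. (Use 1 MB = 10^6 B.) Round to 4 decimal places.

-0.0502 gibibytes

31.36 MiB = 0.0306250 GiB and 86.81 MB = 0.0808481 GiB.
0.0306250 − 0.0808481 ≈ -0.0502 GiB.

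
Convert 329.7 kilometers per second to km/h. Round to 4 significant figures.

1.187e+6 km/h

1 km/s = 3600.00 kilometers per hour.
So 329.7 × 3600.00 ≈ 1.187e+6 km/h.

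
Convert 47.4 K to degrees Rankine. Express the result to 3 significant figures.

85.3 °R

°R = K × 9/5.
Applying the formula gives 85.3 °R.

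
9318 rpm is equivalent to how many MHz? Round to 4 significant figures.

0.0001553 MHz

1 rpm = 1.66667 × 10^-8 MHz.
Thus 9318 × 1.66667 × 10^-8 ≈ 0.0001553 MHz.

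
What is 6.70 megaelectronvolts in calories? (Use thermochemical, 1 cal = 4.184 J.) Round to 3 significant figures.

2.57 × 10^-13 cal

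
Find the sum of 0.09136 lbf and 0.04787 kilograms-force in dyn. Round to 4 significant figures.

0.09136 lbf = 40639.0 dyn and 0.04787 kgf = 46944.4 dyn.
40639.0 + 46944.4 ≈ 87580 dyn.

87580 dyn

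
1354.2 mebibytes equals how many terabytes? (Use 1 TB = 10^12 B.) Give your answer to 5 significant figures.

0.0014200 TB

1 mebibyte = 1.04858e-6 TB.
1354.2 × 1.04858e-6 ≈ 0.0014200 TB.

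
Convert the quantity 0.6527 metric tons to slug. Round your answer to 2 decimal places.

1 metric ton = 68.5218 slug.
Then 0.6527 × 68.5218 ≈ 44.72 slug.

44.72 slug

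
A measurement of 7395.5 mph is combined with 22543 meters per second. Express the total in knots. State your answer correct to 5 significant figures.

50247 kn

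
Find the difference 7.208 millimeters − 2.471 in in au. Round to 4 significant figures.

7.208 mm = 4.81825e-14 au and 2.471 in = 4.19547e-13 au.
4.81825e-14 − 4.19547e-13 ≈ -3.714e-13 au.

-3.714e-13 astronomical units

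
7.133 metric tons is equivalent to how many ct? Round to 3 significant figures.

3.57e+7 ct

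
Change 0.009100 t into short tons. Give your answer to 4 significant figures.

0.01003 short ton

1 metric ton = 1.10231 short tons.
So 0.009100 × 1.10231 ≈ 0.01003 short ton.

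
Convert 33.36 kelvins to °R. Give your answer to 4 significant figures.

60.05 °R

°R = K × 9/5.
Applying the formula gives 60.05 °R.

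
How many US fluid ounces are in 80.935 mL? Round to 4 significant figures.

2.737 US fl oz

1 mL = 0.0338140 US fluid ounces.
80.935 × 0.0338140 ≈ 2.737 US fl oz.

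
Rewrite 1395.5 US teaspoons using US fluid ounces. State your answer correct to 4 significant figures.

232.6 US fluid ounces

1 US teaspoon = 0.166667 US fl oz.
Then 1395.5 × 0.166667 ≈ 232.6 US fl oz.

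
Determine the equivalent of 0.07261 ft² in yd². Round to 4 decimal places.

0.0081 yd²

1 square foot = 0.111111 yd².
0.07261 × 0.111111 ≈ 0.0081 yd².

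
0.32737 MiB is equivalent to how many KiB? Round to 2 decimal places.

335.23 KiB

1 mebibyte = 1024.00 KiB.
Thus 0.32737 × 1024.00 ≈ 335.23 KiB.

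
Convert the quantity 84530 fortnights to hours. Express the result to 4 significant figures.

1 fortnight = 336.000 h.
84530 × 336.000 ≈ 2.840e+7 h.

2.840e+7 hours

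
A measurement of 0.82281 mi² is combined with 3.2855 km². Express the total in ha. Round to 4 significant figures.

541.7 hectares

0.82281 mi² = 213.107 ha and 3.2855 km² = 328.550 ha.
213.107 + 328.550 ≈ 541.7 ha.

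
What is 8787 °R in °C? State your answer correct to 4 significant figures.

°R = (°C + 273.15) × 9/5.
Applying the formula gives 4609 °C.

4609 degrees Celsius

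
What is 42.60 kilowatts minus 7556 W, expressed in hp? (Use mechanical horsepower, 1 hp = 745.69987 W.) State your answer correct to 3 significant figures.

42.60 kW = 57.1275 hp and 7556 W = 10.1328 hp.
57.1275 − 10.1328 ≈ 47.0 hp.

47.0 horsepower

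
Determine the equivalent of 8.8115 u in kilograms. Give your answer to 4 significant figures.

1.463 × 10^-26 kg

1 atomic mass unit = 1.66054 × 10^-27 kg.
So 8.8115 × 1.66054 × 10^-27 ≈ 1.463 × 10^-26 kg.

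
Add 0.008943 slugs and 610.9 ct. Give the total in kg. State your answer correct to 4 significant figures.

0.008943 slug = 0.130513 kg and 610.9 ct = 0.122180 kg.
0.130513 + 0.122180 ≈ 0.2527 kg.

0.2527 kg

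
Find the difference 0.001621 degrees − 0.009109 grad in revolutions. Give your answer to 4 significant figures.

0.001621 ° = 4.50278 × 10^-6 rev and 0.009109 grad = 2.27725 × 10^-5 rev.
4.50278 × 10^-6 − 2.27725 × 10^-5 ≈ -1.827 × 10^-5 rev.

-1.827 × 10^-5 revolutions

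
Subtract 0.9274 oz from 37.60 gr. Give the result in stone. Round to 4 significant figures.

37.60 gr = 0.000383673 st and 0.9274 oz = 0.00414018 st.
0.000383673 − 0.00414018 ≈ -0.003757 st.

-0.003757 st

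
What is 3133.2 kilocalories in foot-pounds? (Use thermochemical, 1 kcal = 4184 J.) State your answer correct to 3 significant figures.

9.67 × 10^6 ft·lbf

1 kilocalorie = 3085.96 foot-pounds.
Then 3133.2 × 3085.96 ≈ 9.67 × 10^6 ft·lbf.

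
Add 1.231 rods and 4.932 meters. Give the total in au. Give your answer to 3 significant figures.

1.231 rod = 4.13839e-11 au and 4.932 m = 3.29684e-11 au.
4.13839e-11 + 3.29684e-11 ≈ 7.44e-11 au.

7.44e-11 au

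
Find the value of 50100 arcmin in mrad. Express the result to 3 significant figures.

14600 mrad

1 arcmin = 0.290888 milliradians.
Thus 50100 × 0.290888 ≈ 14600 mrad.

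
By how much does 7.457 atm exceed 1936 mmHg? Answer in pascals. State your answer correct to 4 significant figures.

497500 pascals

7.457 atm = 755581 Pa and 1936 mmHg = 258112 Pa.
755581 − 258112 ≈ 497500 Pa.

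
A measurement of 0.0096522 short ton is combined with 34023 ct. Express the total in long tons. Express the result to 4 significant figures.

0.01532 long ton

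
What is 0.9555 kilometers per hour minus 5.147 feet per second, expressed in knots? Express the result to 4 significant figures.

0.9555 km/h = 0.515929 kn and 5.147 ft/s = 3.04951 kn.
0.515929 − 3.04951 ≈ -2.534 kn.

-2.534 kn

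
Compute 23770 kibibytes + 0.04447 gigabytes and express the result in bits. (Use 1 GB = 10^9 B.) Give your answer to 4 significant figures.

5.505e+8 bit

23770 KiB = 1.94724e+8 bit and 0.04447 GB = 3.55760e+8 bit.
1.94724e+8 + 3.55760e+8 ≈ 5.505e+8 bit.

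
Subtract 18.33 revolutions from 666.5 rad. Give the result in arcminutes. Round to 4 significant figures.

666.5 rad = 2.29126 × 10^6 arcmin and 18.33 rev = 395928 arcmin.
2.29126 × 10^6 − 395928 ≈ 1.895 × 10^6 arcmin.

1.895 × 10^6 arcmin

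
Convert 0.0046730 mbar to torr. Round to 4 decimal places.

1 mbar = 0.750062 torr.
Then 0.0046730 × 0.750062 ≈ 0.0035 torr.

0.0035 torr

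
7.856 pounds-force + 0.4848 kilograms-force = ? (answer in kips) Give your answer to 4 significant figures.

0.008925 kip

7.856 lbf = 0.00785600 kip and 0.4848 kgf = 0.00106880 kip.
0.00785600 + 0.00106880 ≈ 0.008925 kip.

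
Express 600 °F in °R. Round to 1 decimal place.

°R = °F + 459.67.
Applying the formula gives 1059.7 °R.

1059.7 degrees Rankine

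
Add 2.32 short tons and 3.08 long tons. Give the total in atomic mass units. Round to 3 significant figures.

2.32 short ton = 1.26746e+30 u and 3.08 long ton = 1.88458e+30 u.
1.26746e+30 + 1.88458e+30 ≈ 3.15e+30 u.

3.15e+30 atomic mass units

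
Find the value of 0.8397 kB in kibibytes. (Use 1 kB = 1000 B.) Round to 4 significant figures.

0.8200 KiB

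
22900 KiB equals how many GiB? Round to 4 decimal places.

0.0218 gibibytes

1 kibibyte = 9.53674 × 10^-7 gibibytes.
So 22900 × 9.53674 × 10^-7 ≈ 0.0218 GiB.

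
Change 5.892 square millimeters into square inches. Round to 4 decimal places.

1 mm² = 0.00155000 square inches.
Then 5.892 × 0.00155000 ≈ 0.0091 in².

0.0091 in²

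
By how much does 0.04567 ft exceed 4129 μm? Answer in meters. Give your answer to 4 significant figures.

0.009791 m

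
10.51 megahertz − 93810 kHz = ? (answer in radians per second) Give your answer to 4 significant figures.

-5.234 × 10^8 rad/s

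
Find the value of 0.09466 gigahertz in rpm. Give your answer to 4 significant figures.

5.680e+9 rpm

1 GHz = 6.00000e+10 rpm.
0.09466 × 6.00000e+10 ≈ 5.680e+9 rpm.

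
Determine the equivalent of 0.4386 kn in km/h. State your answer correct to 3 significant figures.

1 knot = 1.85200 km/h.
Then 0.4386 × 1.85200 ≈ 0.812 km/h.

0.812 kilometers per hour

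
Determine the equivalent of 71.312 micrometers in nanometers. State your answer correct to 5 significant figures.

71312 nanometers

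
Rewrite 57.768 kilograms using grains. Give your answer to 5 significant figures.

891500 gr

1 kg = 15432.4 gr.
Then 57.768 × 15432.4 ≈ 891500 gr.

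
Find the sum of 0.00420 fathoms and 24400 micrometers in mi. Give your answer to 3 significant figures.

0.00420 fathom = 4.77273e-6 mi and 24400 μm = 1.51615e-5 mi.
4.77273e-6 + 1.51615e-5 ≈ 1.99e-5 mi.

1.99e-5 mi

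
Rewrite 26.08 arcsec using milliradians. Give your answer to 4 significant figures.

0.1264 mrad

1 arcsecond = 0.00484814 milliradians.
Thus 26.08 × 0.00484814 ≈ 0.1264 mrad.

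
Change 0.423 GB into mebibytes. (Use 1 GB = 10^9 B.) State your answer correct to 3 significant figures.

403 mebibytes

1 gigabyte = 953.674 MiB.
So 0.423 × 953.674 ≈ 403 MiB.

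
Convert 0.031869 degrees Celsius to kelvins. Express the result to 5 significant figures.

K = °C + 273.15.
Applying the formula gives 273.18 K.

273.18 kelvins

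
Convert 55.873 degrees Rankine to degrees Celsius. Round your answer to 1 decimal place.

°R = (°C + 273.15) × 9/5.
Applying the formula gives -242.1 °C.

-242.1 degrees Celsius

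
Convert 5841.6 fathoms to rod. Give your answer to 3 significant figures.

1 fathom = 0.363636 rod.
So 5841.6 × 0.363636 ≈ 2120 rod.

2120 rod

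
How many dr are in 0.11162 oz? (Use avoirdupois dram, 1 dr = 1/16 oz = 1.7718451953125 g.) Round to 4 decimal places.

1 ounce = 16.0000 drams.
0.11162 × 16.0000 ≈ 1.7859 dr.

1.7859 drams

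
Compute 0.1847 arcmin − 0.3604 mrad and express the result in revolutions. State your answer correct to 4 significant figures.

-4.881 × 10^-5 rev

0.1847 arcmin = 8.55093 × 10^-6 rev and 0.3604 mrad = 5.73594 × 10^-5 rev.
8.55093 × 10^-6 − 5.73594 × 10^-5 ≈ -4.881 × 10^-5 rev.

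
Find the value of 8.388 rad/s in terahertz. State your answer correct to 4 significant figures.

1.335 × 10^-12 THz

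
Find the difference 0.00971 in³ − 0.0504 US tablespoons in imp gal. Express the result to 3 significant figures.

0.00971 in³ = 3.50012 × 10^-5 imp gal and 0.0504 US tbsp = 0.000163933 imp gal.
3.50012 × 10^-5 − 0.000163933 ≈ -0.000129 imp gal.

-0.000129 imperial gallons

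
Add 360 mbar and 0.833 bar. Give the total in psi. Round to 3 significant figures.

360 mbar = 5.22136 psi and 0.833 bar = 12.0816 psi.
5.22136 + 12.0816 ≈ 17.3 psi.

17.3 pounds per square inch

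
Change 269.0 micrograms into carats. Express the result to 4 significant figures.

0.001345 ct

1 microgram = 5.00000e-6 carats.
Then 269.0 × 5.00000e-6 ≈ 0.001345 ct.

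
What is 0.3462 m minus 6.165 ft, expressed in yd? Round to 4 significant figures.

0.3462 m = 0.378609 yd and 6.165 ft = 2.05500 yd.
0.378609 − 2.05500 ≈ -1.676 yd.

-1.676 yd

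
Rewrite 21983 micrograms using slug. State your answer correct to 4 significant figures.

1.506 × 10^-6 slug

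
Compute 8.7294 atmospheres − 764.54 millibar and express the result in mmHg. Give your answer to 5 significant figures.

6060.9 millimeters of mercury

8.7294 atm = 6634.34 mmHg and 764.54 mbar = 573.452 mmHg.
6634.34 − 573.452 ≈ 6060.9 mmHg.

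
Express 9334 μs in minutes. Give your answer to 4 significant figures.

0.0001556 min

1 μs = 1.66667e-8 min.
Thus 9334 × 1.66667e-8 ≈ 0.0001556 min.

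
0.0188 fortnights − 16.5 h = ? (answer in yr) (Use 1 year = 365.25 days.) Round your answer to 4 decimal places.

-0.0012 yr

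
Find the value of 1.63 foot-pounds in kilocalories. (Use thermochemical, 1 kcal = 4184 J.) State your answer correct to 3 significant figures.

0.000528 kilocalories

1 foot-pound = 0.000324048 kcal.
Then 1.63 × 0.000324048 ≈ 0.000528 kcal.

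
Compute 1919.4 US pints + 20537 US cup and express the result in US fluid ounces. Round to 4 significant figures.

195000 US fluid ounces

1919.4 US pt = 30710.4 US fl oz and 20537 US cup = 164296 US fl oz.
30710.4 + 164296 ≈ 195000 US fl oz.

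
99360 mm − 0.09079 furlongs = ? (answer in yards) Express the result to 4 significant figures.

99360 mm = 108.661 yd and 0.09079 furlong = 19.9738 yd.
108.661 − 19.9738 ≈ 88.69 yd.

88.69 yards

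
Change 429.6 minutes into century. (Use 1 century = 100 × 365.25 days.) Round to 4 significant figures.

1 min = 1.90129 × 10^-8 centuries.
Then 429.6 × 1.90129 × 10^-8 ≈ 8.168 × 10^-6 century.

8.168 × 10^-6 centuries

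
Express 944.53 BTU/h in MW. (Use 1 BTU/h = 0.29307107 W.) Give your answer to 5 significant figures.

0.00027681 MW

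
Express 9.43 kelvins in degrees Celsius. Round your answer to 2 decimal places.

K = °C + 273.15.
Applying the formula gives -263.72 °C.

-263.72 °C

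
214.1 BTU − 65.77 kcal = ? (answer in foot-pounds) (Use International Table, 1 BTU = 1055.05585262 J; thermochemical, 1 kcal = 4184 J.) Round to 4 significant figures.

-36360 foot-pounds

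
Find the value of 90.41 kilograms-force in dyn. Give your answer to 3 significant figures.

8.87e+7 dyn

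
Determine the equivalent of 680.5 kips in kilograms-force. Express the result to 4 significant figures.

308700 kilograms-force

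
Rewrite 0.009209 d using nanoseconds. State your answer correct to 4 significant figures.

7.957 × 10^11 nanoseconds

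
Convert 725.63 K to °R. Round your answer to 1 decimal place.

°R = K × 9/5.
Applying the formula gives 1306.1 °R.

1306.1 °R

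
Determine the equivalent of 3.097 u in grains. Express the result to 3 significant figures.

7.94e-23 grains

1 atomic mass unit = 2.56260e-23 gr.
Then 3.097 × 2.56260e-23 ≈ 7.94e-23 gr.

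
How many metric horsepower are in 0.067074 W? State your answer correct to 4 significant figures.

1 W = 0.00135962 PS.
Then 0.067074 × 0.00135962 ≈ 9.120e-5 PS.

9.120e-5 metric horsepower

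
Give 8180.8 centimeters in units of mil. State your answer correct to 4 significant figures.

1 centimeter = 393.701 mil.
Thus 8180.8 × 393.701 ≈ 3.221e+6 mil.

3.221e+6 mils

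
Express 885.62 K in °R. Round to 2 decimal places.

1594.12 degrees Rankine

°R = K × 9/5.
Applying the formula gives 1594.12 °R.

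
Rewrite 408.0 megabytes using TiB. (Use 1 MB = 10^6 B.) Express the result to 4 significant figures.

0.0003711 TiB

1 MB = 9.09495 × 10^-7 tebibytes.
Then 408.0 × 9.09495 × 10^-7 ≈ 0.0003711 TiB.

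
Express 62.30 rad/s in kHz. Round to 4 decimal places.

0.0099 kHz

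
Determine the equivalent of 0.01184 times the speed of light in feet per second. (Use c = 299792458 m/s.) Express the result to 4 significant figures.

1.165e+7 ft/s

1 c = 9.83571e+8 ft/s.
Then 0.01184 × 9.83571e+8 ≈ 1.165e+7 ft/s.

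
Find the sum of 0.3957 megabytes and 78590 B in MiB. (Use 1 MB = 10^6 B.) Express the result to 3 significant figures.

0.452 mebibytes

0.3957 MB = 0.377369 MiB and 78590 B = 0.0749493 MiB.
0.377369 + 0.0749493 ≈ 0.452 MiB.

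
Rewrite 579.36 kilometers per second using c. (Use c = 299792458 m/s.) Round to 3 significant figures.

1 kilometer per second = 3.33564 × 10^-6 c.
So 579.36 × 3.33564 × 10^-6 ≈ 0.00193 c.

0.00193 c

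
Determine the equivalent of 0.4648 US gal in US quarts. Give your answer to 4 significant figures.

1 US gallon = 4.00000 US quarts.
Then 0.4648 × 4.00000 ≈ 1.859 US qt.

1.859 US qt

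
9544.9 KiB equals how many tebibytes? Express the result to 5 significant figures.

8.8894 × 10^-6 TiB

1 KiB = 9.31323 × 10^-10 TiB.
Thus 9544.9 × 9.31323 × 10^-10 ≈ 8.8894 × 10^-6 TiB.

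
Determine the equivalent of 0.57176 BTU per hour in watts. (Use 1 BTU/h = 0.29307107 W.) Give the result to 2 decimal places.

0.17 W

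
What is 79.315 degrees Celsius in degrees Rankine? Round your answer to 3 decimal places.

°R = (°C + 273.15) × 9/5.
Applying the formula gives 634.437 °R.

634.437 °R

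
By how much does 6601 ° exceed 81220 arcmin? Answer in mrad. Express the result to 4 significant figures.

6601 ° = 115209 mrad and 81220 arcmin = 23625.9 mrad.
115209 − 23625.9 ≈ 91580 mrad.

91580 mrad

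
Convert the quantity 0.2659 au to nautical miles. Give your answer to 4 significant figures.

1 au = 8.07764 × 10^7 nautical miles.
Thus 0.2659 × 8.07764 × 10^7 ≈ 2.148 × 10^7 nmi.

2.148 × 10^7 nmi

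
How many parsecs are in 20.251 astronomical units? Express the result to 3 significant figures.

1 au = 4.84814 × 10^-6 pc.
Then 20.251 × 4.84814 × 10^-6 ≈ 9.82 × 10^-5 pc.

9.82 × 10^-5 parsecs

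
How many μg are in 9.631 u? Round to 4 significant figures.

1 u = 1.66054 × 10^-18 μg.
So 9.631 × 1.66054 × 10^-18 ≈ 1.599 × 10^-17 μg.

1.599 × 10^-17 μg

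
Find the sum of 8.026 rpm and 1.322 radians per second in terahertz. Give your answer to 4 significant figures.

8.026 rpm = 1.33767 × 10^-13 THz and 1.322 rad/s = 2.10403 × 10^-13 THz.
1.33767 × 10^-13 + 2.10403 × 10^-13 ≈ 3.442 × 10^-13 THz.

3.442 × 10^-13 terahertz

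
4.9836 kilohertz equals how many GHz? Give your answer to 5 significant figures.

4.9836e-6 GHz

1 kHz = 1.00000e-6 GHz.
So 4.9836 × 1.00000e-6 ≈ 4.9836e-6 GHz.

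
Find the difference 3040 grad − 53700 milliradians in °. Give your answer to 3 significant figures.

3040 grad = 2736.00 ° and 53700 mrad = 3076.78 °.
2736.00 − 3076.78 ≈ -341 °.

-341 °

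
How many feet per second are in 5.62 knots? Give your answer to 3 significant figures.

9.49 feet per second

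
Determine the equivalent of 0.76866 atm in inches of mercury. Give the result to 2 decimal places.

1 atmosphere = 29.9213 inches of mercury.
So 0.76866 × 29.9213 ≈ 23.00 inHg.

23.00 inHg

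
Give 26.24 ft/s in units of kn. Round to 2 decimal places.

15.55 knots

1 foot per second = 0.592484 knots.
26.24 × 0.592484 ≈ 15.55 kn.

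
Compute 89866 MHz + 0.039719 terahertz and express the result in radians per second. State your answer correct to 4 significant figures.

8.142e+11 rad/s

89866 MHz = 5.64645e+11 rad/s and 0.039719 THz = 2.49562e+11 rad/s.
5.64645e+11 + 2.49562e+11 ≈ 8.142e+11 rad/s.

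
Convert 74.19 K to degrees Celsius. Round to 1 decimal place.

K = °C + 273.15.
Applying the formula gives -199.0 °C.

-199.0 degrees Celsius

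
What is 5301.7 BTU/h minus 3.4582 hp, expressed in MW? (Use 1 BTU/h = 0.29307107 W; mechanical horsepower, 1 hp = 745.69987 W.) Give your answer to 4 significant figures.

5301.7 BTU/h = 0.00155377 MW and 3.4582 hp = 0.00257878 MW.
0.00155377 − 0.00257878 ≈ -0.001025 MW.

-0.001025 MW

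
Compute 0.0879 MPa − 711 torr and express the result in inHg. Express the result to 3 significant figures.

0.0879 MPa = 25.9569 inHg and 711 torr = 27.9921 inHg.
25.9569 − 27.9921 ≈ -2.04 inHg.

-2.04 inHg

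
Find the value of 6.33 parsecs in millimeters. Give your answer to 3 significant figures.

1 pc = 3.08568e+19 mm.
Thus 6.33 × 3.08568e+19 ≈ 1.95e+20 mm.

1.95e+20 millimeters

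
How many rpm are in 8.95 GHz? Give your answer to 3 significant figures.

5.37 × 10^11 revolutions per minute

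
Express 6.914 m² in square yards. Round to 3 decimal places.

1 square meter = 1.19599 square yards.
Then 6.914 × 1.19599 ≈ 8.269 yd².

8.269 square yards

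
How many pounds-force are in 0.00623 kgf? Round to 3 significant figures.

1 kilogram-force = 2.20462 pounds-force.
Then 0.00623 × 2.20462 ≈ 0.0137 lbf.

0.0137 lbf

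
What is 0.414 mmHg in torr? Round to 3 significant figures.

0.414 torr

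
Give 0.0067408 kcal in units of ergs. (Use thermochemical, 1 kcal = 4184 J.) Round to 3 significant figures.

2.82 × 10^8 erg

1 kilocalorie = 4.18400 × 10^10 erg.
Thus 0.0067408 × 4.18400 × 10^10 ≈ 2.82 × 10^8 erg.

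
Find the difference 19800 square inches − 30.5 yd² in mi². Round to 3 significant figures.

19800 in² = 4.93213 × 10^-6 mi² and 30.5 yd² = 9.84633 × 10^-6 mi².
4.93213 × 10^-6 − 9.84633 × 10^-6 ≈ -4.91 × 10^-6 mi².

-4.91 × 10^-6 mi²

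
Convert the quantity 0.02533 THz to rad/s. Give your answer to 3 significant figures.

1.59 × 10^11 radians per second

1 terahertz = 6.28319 × 10^12 rad/s.
0.02533 × 6.28319 × 10^12 ≈ 1.59 × 10^11 rad/s.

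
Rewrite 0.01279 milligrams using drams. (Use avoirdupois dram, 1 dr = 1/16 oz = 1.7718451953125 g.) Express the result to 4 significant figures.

7.218 × 10^-6 drams

1 mg = 0.000564383 dr.
So 0.01279 × 0.000564383 ≈ 7.218 × 10^-6 dr.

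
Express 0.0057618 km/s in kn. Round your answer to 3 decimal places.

1 kilometer per second = 1943.84 kn.
So 0.0057618 × 1943.84 ≈ 11.200 kn.

11.200 kn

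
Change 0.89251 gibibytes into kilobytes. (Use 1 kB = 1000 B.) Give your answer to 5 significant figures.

958330 kB

1 GiB = 1073742 kilobytes.
Then 0.89251 × 1073742 ≈ 958330 kB.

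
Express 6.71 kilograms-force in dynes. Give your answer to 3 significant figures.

6.58 × 10^6 dyn

1 kgf = 980665 dyn.
Thus 6.71 × 980665 ≈ 6.58 × 10^6 dyn.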